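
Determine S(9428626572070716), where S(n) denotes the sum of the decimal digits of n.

9+4+2+8+6+2+6+5+7+2+0+7+0+7+1+6 = 72

72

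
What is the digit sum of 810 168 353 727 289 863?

8+1+0+1+6+8+3+5+3+7+2+7+2+8+9+8+6+3 = 87

87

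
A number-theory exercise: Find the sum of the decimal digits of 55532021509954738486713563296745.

5+5+5+3+2+0+2+1+5+0+9+9+5+4+7+3+8+4+8+6+7+1+3+5+6+3+2+9+6+7+4+5 = 149

149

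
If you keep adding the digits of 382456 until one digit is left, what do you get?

1

3+8+2+4+5+6 = 28
2+8 = 10
1+0 = 1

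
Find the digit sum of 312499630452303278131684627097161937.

152

3+1+2+4+9+9+6+3+0+4+5+2+3+0+3+2+7+8+1+3+1+6+8+4+6+2+7+0+9+7+1+6+1+9+3+7 = 152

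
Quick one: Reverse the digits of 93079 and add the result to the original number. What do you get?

Reverse of 93079 is 97039.
93079 + 97039 = 190118

190118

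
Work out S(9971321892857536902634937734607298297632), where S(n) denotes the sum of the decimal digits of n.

203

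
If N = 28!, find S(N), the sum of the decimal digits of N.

28! = 304888344611713860501504000000
Sum of its 30 digits: 90.

90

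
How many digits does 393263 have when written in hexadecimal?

5

393263 in base 16 is 6002F, which has 5 digits.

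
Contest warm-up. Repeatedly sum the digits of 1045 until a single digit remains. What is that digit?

1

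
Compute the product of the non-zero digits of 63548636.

311040

6×3×5×4×8×6×3×6 = 311040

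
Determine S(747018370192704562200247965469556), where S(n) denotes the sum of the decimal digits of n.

7+4+7+0+1+8+3+7+0+1+9+2+7+0+4+5+6+2+2+0+0+2+4+7+9+6+5+4+6+9+5+5+6 = 143

143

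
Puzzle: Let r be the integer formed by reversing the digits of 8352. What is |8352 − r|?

5814

Reverse of 8352 is 2538.
|8352 − 2538| = 5814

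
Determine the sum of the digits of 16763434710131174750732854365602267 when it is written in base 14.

16763434710131174750732854365602267 in base 14 is 99A94A511CD23A031D9318433C5027.
Digit sum: 9+9+10+9+4+10+5+1+1+12+13+2+3+10+0+3+1+13+9+3+1+8+4+3+3+12+5+0+2+7 = 172.

172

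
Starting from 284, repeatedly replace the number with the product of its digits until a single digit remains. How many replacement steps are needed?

3

284 → 64 → 24 → 8 (3 steps)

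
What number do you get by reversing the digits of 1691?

1961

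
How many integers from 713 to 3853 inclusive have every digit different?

The integers in [713, 3853] that have every digit different: 713, 714, 715, 716, 718, 719, …, 3851, 3852.
1637 qualify.

1637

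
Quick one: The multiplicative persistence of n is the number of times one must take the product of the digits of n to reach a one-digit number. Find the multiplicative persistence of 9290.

9290 → 0 (1 step)

1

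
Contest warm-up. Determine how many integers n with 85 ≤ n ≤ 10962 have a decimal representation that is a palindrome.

192

The integers in [85, 10962] that have a decimal representation that is a palindrome: 88, 99, 101, 111, 121, 131, …, 10801, 10901.
192 qualify.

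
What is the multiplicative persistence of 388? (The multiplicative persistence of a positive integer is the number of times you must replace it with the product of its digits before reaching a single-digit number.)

3

388 → 192 → 18 → 8 (3 steps)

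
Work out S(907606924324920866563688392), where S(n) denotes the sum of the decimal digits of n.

9+0+7+6+0+6+9+2+4+3+2+4+9+2+0+8+6+6+5+6+3+6+8+8+3+9+2 = 133

133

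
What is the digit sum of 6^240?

6^240 = 5705583848348030801203046453386090952546804127746747066957954237098586932342061769413919236696480803419147381135240605582829827345837059457410322531281715153455210750720037581145637912576
Sum of its 187 digits: 801.

801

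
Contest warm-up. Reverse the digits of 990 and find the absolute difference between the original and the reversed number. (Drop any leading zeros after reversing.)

891

Reverse of 990 is 99.
|990 − 99| = 891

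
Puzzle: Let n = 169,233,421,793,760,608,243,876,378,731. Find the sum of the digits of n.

1+6+9+2+3+3+4+2+1+7+9+3+7+6+0+6+0+8+2+4+3+8+7+6+3+7+8+7+3+1 = 136

136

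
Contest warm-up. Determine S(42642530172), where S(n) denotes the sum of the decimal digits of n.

36

4+2+6+4+2+5+3+0+1+7+2 = 36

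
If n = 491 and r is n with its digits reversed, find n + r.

Reverse of 491 is 194.
491 + 194 = 685

685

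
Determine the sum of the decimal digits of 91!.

594

91! = 135200152767840296255166568759495142147586866476906677791741734597153670771559994765685283954750449427751168336768008192000000000000000000000
Sum of its 141 digits: 594.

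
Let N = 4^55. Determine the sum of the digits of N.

4^55 = 1298074214633706907132624082305024
Sum of its 34 digits: 121.

121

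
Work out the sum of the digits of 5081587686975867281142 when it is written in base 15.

5081587686975867281142 in base 15 is 3689922AE56646BCB2C.
Digit sum: 3+6+8+9+9+2+2+10+14+5+6+6+4+6+11+12+11+2+12 = 138.

138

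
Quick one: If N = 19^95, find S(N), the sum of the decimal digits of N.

568

19^95 = 30310429509584222780856900250378474987891816698326495749294706687455340394943035990422804485156374905111232085580759135899
Sum of its 122 digits: 568.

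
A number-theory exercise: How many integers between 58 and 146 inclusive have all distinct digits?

67

The integers in [58, 146] that have all distinct digits: 58, 59, 60, 61, 62, 63, …, 145, 146.
67 qualify.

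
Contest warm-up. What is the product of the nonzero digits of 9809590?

9×8×9×5×9 = 29160

29160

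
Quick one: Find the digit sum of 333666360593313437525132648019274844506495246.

3+3+3+6+6+6+3+6+0+5+9+3+3+1+3+4+3+7+5+2+5+1+3+2+6+4+8+0+1+9+2+7+4+8+4+4+5+0+6+4+9+5+2+4+6 = 190

190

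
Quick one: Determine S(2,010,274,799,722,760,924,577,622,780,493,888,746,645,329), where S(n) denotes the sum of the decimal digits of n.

2+0+1+0+2+7+4+7+9+9+7+2+2+7+6+0+9+2+4+5+7+7+6+2+2+7+8+0+4+9+3+8+8+8+7+4+6+6+4+5+3+2+9 = 210

210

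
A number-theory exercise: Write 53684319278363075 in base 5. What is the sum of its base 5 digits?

47

53684319278363075 in base 5 is 422243002341340230104300.
Digit sum: 4+2+2+2+4+3+0+0+2+3+4+1+3+4+0+2+3+0+1+0+4+3+0+0 = 47.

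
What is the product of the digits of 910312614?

0

9×1×0×3×1×2×6×1×4 = 0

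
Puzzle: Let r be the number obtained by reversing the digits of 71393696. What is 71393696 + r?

141033013

Reverse of 71393696 is 69639317.
71393696 + 69639317 = 141033013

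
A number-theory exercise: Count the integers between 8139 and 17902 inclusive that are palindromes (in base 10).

The integers in [8139, 17902] that are palindromes (in base 10): 8228, 8338, 8448, 8558, 8668, 8778, …, 17771, 17871.
97 qualify.

97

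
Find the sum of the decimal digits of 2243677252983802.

70

2+2+4+3+6+7+7+2+5+2+9+8+3+8+0+2 = 70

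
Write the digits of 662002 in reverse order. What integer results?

Reversing 662002 gives 200266.

200266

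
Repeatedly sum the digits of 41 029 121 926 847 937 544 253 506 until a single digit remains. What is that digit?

4+1+0+2+9+1+2+1+9+2+6+8+4+7+9+3+7+5+4+4+2+5+3+5+0+6 = 109
1+0+9 = 10
1+0 = 1

1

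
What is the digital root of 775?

7+7+5 = 19
1+9 = 10
1+0 = 1

1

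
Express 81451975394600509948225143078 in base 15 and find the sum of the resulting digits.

184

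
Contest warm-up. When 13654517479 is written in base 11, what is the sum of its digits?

69

13654517479 in base 11 is 587768A099.
Digit sum: 5+8+7+7+6+8+10+0+9+9 = 69.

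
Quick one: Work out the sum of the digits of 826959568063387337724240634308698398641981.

8+2+6+9+5+9+5+6+8+0+6+3+3+8+7+3+3+7+7+2+4+2+4+0+6+3+4+3+0+8+6+9+8+3+9+8+6+4+1+9+8+1 = 213

213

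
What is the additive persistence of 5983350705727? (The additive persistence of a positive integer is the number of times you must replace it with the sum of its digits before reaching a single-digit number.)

5983350705727 → 61 → 7 (2 steps)

2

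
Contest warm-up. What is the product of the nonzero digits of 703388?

7×3×3×8×8 = 4032

4032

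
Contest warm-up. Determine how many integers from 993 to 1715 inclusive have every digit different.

343

The integers in [993, 1715] that have every digit different: 1023, 1024, 1025, 1026, 1027, 1028, …, 1708, 1709.
343 qualify.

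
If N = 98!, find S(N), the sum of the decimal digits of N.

639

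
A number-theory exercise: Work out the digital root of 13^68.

7

The digital root of n equals n mod 9 (or 9 when 9 | n), so we need 13^68 mod 9.
13^68 ≡ 7 (mod 9), so the digital root is 7.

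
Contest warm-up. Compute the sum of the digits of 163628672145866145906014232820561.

130

1+6+3+6+2+8+6+7+2+1+4+5+8+6+6+1+4+5+9+0+6+0+1+4+2+3+2+8+2+0+5+6+1 = 130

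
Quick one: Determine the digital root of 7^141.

1

The digital root of n equals n mod 9 (or 9 when 9 | n), so we need 7^141 mod 9.
7^141 ≡ 1 (mod 9), so the digital root is 1.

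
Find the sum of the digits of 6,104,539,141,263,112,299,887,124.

6+1+0+4+5+3+9+1+4+1+2+6+3+1+1+2+2+9+9+8+8+7+1+2+4 = 99

99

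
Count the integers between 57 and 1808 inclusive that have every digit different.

1085

The integers in [57, 1808] that have every digit different: 57, 58, 59, 60, 61, 62, …, 1806, 1807.
1085 qualify.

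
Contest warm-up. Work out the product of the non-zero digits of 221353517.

2×2×1×3×5×3×5×1×7 = 6300

6300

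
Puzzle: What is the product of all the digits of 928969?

9×2×8×9×6×9 = 69984

69984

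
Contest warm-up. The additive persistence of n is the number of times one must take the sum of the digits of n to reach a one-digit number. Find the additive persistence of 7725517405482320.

2

7725517405482320 → 62 → 8 (2 steps)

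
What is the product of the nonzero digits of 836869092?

8×3×6×8×6×9×9×2 = 1119744

1119744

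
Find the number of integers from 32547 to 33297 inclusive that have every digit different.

195

The integers in [32547, 33297] that have every digit different: 32547, 32548, 32549, 32560, 32561, 32564, …, 32986, 32987.
195 qualify.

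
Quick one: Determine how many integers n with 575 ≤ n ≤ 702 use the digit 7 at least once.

The integers in [575, 702] that use the digit 7 at least once: 575, 576, 577, 578, 579, 587, …, 701, 702.
29 qualify.

29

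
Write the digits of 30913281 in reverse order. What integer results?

18231903

Reversing 30913281 gives 18231903.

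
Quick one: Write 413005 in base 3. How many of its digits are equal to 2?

6

413005 in base 3 is 202222112111.
The digit 2 appears 6 times.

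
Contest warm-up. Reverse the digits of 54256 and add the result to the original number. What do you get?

119501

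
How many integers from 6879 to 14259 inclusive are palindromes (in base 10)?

75

The integers in [6879, 14259] that are palindromes (in base 10): 6886, 6996, 7007, 7117, 7227, 7337, …, 14141, 14241.
75 qualify.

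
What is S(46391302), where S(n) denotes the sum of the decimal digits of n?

4+6+3+9+1+3+0+2 = 28

28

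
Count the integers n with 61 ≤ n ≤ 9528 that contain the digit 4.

3332

The integers in [61, 9528] that contain the digit 4: 64, 74, 84, 94, 104, 114, …, 9514, 9524.
3332 qualify.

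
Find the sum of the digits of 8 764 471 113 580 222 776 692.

8+7+6+4+4+7+1+1+1+3+5+8+0+2+2+2+7+7+6+6+9+2 = 98

98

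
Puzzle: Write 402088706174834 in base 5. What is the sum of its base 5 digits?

38

402088706174834 in base 5 is 410200310132240043314.
Digit sum: 4+1+0+2+0+0+3+1+0+1+3+2+2+4+0+0+4+3+3+1+4 = 38.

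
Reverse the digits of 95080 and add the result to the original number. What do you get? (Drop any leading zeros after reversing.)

103139

Reverse of 95080 is 8059.
95080 + 8059 = 103139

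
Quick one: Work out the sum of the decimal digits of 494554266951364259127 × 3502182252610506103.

180

494554266951364259127 × 3502182252610506103 = 1732019176669866453740207498377106952081
Sum of its 40 digits: 180.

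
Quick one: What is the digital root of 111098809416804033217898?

2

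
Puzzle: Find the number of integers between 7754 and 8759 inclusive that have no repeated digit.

The integers in [7754, 8759] that have no repeated digit: 7801, 7802, 7803, 7804, 7805, 7806, …, 8756, 8759.
546 qualify.

546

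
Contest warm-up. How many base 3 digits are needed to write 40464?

10

40464 in base 3 is 2001111200, which has 10 digits.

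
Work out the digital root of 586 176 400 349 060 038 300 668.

5+8+6+1+7+6+4+0+0+3+4+9+0+6+0+0+3+8+3+0+0+6+6+8 = 93
9+3 = 12
1+2 = 3
(Equivalently, 586 176 400 349 060 038 300 668 mod 9 = 3.)

3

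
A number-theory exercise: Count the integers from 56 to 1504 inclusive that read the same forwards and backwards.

99

The integers in [56, 1504] that read the same forwards and backwards: 66, 77, 88, 99, 101, 111, …, 1331, 1441.
99 qualify.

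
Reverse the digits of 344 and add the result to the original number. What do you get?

Reverse of 344 is 443.
344 + 443 = 787

787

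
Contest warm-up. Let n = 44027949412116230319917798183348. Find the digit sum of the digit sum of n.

First digit sum: 140.
1+4+0 = 5.

5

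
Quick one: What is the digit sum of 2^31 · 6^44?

198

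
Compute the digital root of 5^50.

7

The digital root of n equals n mod 9 (or 9 when 9 | n), so we need 5^50 mod 9.
5^50 ≡ 7 (mod 9), so the digital root is 7.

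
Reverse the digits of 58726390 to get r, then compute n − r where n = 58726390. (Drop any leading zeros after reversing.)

49363605

Reverse of 58726390 is 9362785.
58726390 − 9362785 = 49363605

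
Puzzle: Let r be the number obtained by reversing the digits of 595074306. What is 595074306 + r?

1198544901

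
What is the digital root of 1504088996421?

1+5+0+4+0+8+8+9+9+6+4+2+1 = 57
5+7 = 12
1+2 = 3
(Equivalently, 1504088996421 mod 9 = 3.)

3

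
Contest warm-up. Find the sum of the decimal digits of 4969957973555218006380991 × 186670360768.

4969957973555218006380991 × 186670360768 = 927743847925350748820029316027361088
Sum of its 36 digits: 160.

160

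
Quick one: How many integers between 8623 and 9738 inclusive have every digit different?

572

The integers in [8623, 9738] that have every digit different: 8623, 8624, 8625, 8627, 8629, 8630, …, 9736, 9738.
572 qualify.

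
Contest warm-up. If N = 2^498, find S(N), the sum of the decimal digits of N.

613

2^498 = 818347651974035467503297424206899788054160511510766197370822842024033449101168638720817523081476039287721671031890017752304314136471348263332131897344
Sum of its 150 digits: 613.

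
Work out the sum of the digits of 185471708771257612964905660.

1+8+5+4+7+1+7+0+8+7+7+1+2+5+7+6+1+2+9+6+4+9+0+5+6+6+0 = 124

124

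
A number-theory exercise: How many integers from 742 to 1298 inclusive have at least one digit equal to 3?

The integers in [742, 1298] that have at least one digit equal to 3: 743, 753, 763, 773, 783, 793, …, 1283, 1293.
101 qualify.

101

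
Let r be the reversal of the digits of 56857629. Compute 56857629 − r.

Reverse of 56857629 is 92675865.
56857629 − 92675865 = -35818236

-35818236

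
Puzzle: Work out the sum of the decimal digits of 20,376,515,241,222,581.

2+0+3+7+6+5+1+5+2+4+1+2+2+2+5+8+1 = 56

56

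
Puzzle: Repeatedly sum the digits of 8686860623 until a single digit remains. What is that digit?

8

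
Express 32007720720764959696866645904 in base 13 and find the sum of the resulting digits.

208

32007720720764959696866645904 in base 13 is 46C770B6ABAC94589CC4AAAB71.
Digit sum: 4+6+12+7+7+0+11+6+10+11+10+12+9+4+5+8+9+12+12+4+10+10+10+11+7+1 = 208.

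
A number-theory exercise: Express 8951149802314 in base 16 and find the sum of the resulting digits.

64

8951149802314 in base 16 is 8241A1AB34A.
Digit sum: 8+2+4+1+10+1+10+11+3+4+10 = 64.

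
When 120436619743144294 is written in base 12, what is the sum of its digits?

120436619743144294 in base 12 is 799792792625425A.
Digit sum: 7+9+9+7+9+2+7+9+2+6+2+5+4+2+5+10 = 95.

95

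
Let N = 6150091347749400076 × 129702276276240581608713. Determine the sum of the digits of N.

6150091347749400076 × 129702276276240581608713 = 797680847109909478340780849958264724462188
Sum of its 42 digits: 222.

222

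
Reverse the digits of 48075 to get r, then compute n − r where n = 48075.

-9009

Reverse of 48075 is 57084.
48075 − 57084 = -9009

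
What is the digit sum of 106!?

106! = 114628056373470835453434738414834942870388487424139673389282723476762012382449946252660360871841673476016298287096435143747350528228224302506311680000000000000000000000000
Sum of its 171 digits: 639.

639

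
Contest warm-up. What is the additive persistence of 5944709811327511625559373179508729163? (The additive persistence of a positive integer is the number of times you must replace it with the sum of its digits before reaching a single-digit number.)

5944709811327511625559373179508729163 → 170 → 8 (2 steps)

2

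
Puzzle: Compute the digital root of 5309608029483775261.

5+3+0+9+6+0+8+0+2+9+4+8+3+7+7+5+2+6+1 = 85
8+5 = 13
1+3 = 4
(Equivalently, 5309608029483775261 mod 9 = 4.)

4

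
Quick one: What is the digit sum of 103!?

103! = 99029007164861804075467152545817733490901658221144924830052805546998766658416222832141441073883538492653516385977292093222882134415149891584000000000000000000000000
Sum of its 164 digits: 621.

621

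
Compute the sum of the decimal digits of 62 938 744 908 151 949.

6+2+9+3+8+7+4+4+9+0+8+1+5+1+9+4+9 = 89

89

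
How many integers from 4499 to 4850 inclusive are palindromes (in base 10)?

3

The integers in [4499, 4850] that are palindromes (in base 10): 4554, 4664, 4774.
3 qualify.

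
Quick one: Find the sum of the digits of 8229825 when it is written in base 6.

20

8229825 in base 6 is 452221013.
Digit sum: 4+5+2+2+2+1+0+1+3 = 20.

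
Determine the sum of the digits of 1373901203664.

1+3+7+3+9+0+1+2+0+3+6+6+4 = 45

45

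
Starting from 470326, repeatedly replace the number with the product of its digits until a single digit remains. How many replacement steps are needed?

1

470326 → 0 (1 step)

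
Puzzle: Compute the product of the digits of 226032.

0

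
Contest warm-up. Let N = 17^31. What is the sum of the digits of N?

17^31 = 139288917338851014461418017489467720433
Sum of its 39 digits: 170.

170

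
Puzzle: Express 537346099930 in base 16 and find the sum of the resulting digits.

537346099930 in base 16 is 7D1C52CADA.
Digit sum: 7+13+1+12+5+2+12+10+13+10 = 85.

85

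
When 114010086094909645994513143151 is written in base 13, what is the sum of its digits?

114010086094909645994513143151 in base 13 is 13206A97C123464A011C4BB869C.
Digit sum: 1+3+2+0+6+10+9+7+12+1+2+3+4+6+4+10+0+1+1+12+4+11+11+8+6+9+12 = 155.

155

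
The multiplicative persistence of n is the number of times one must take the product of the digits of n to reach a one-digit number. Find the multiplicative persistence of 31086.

31086 → 0 (1 step)

1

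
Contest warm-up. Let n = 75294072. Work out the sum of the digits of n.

36

7+5+2+9+4+0+7+2 = 36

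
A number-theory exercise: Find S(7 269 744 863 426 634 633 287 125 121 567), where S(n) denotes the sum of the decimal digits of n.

7+2+6+9+7+4+4+8+6+3+4+2+6+6+3+4+6+3+3+2+8+7+1+2+5+1+2+1+5+6+7 = 140

140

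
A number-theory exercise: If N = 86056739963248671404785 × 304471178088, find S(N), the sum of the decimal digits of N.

86056739963248671404785 × 304471178088 = 26201796999022992806315686870351080
Sum of its 35 digits: 159.

159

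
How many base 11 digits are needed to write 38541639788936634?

38541639788936634 in base 11 is 9254610708418289, which has 16 digits.

16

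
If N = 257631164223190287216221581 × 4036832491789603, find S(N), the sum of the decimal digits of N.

257631164223190287216221581 × 4036832491789603 = 1040013854633757667274188940792978480022343
Sum of its 43 digits: 187.

187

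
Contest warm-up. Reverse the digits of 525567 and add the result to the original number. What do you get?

Reverse of 525567 is 765525.
525567 + 765525 = 1291092

1291092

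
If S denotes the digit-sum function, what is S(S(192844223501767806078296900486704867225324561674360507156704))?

First digit sum: 257.
2+5+7 = 14.

14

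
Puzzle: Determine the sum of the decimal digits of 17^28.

145

17^28 = 28351092476867700887730107366063041
Sum of its 35 digits: 145.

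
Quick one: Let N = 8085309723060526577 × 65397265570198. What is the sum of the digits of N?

137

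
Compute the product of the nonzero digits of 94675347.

635040

9×4×6×7×5×3×4×7 = 635040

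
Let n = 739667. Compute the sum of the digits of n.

7+3+9+6+6+7 = 38

38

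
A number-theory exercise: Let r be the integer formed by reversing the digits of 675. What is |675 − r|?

99

Reverse of 675 is 576.
|675 − 576| = 99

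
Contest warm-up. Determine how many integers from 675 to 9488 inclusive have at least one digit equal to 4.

3121

The integers in [675, 9488] that have at least one digit equal to 4: 684, 694, 704, 714, 724, 734, …, 9487, 9488.
3121 qualify.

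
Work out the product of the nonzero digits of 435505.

1500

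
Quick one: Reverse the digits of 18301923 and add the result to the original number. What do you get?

Reverse of 18301923 is 32910381.
18301923 + 32910381 = 51212304

51212304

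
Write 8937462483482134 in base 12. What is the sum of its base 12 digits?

8937462483482134 in base 12 is 6B649013246001A.
Digit sum: 6+11+6+4+9+0+1+3+2+4+6+0+0+1+10 = 63.

63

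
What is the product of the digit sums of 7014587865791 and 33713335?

1904

S(7014587865791) = 7+0+1+4+5+8+7+8+6+5+7+9+1 = 68.
S(33713335) = 3+3+7+1+3+3+3+5 = 28.
68 · 28 = 1904.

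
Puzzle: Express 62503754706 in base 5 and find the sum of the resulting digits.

22

62503754706 in base 5 is 2011001430122311.
Digit sum: 2+0+1+1+0+0+1+4+3+0+1+2+2+3+1+1 = 22.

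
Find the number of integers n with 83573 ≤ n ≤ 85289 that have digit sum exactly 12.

The integers in [83573, 85289] that have digit sum exactly 12: 84000.
1 qualifies.

1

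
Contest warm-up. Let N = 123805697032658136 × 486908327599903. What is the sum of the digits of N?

147

123805697032658136 × 486908327599903 = 60282024889511846429681185760808
Sum of its 32 digits: 147.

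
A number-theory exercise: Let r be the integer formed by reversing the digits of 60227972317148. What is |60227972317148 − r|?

23943355655058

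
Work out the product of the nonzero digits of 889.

8×8×9 = 576

576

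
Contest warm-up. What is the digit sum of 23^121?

725

23^121 = 587581560280191360798487435074919416703550374271084183494091002514617630710798969431674927774402546994537941351820432461813890369213410943667123772857605744326337623
Sum of its 165 digits: 725.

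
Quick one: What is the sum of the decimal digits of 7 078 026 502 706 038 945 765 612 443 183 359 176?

160

7+0+7+8+0+2+6+5+0+2+7+0+6+0+3+8+9+4+5+7+6+5+6+1+2+4+4+3+1+8+3+3+5+9+1+7+6 = 160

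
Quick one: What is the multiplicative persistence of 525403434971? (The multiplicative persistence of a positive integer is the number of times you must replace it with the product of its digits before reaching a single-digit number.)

525403434971 → 0 (1 step)

1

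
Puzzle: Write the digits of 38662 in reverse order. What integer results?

26683

Reversing 38662 gives 26683.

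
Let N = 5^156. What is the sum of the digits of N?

541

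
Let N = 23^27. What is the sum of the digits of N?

179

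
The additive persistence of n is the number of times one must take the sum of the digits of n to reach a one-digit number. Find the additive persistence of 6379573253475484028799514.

6379573253475484028799514 → 127 → 10 → 1 (3 steps)

3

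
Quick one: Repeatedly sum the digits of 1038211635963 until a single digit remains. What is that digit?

1+0+3+8+2+1+1+6+3+5+9+6+3 = 48
4+8 = 12
1+2 = 3

3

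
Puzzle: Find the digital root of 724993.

7

7+2+4+9+9+3 = 34
3+4 = 7
(Equivalently, 724993 mod 9 = 7.)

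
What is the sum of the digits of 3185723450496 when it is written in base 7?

54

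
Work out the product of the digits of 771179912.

7×7×1×1×7×9×9×1×2 = 55566

55566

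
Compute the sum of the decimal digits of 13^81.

397

13^81 = 1695944113566709517484636187661516861140855543234405659039410058251625487462691115859137613
Sum of its 91 digits: 397.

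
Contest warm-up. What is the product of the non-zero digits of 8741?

224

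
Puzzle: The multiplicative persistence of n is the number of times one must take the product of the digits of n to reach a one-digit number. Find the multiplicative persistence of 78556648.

2

78556648 → 1612800 → 0 (2 steps)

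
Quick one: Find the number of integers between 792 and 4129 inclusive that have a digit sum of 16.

248

The integers in [792, 4129] that have a digit sum of 16: 808, 817, 826, 835, 844, 853, …, 4093, 4129.
248 qualify.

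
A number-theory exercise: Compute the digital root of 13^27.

The digital root of n equals n mod 9 (or 9 when 9 | n), so we need 13^27 mod 9.
13^27 ≡ 1 (mod 9), so the digital root is 1.

1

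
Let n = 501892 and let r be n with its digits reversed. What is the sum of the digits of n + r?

50

Reversal of 501892 is 298105; 501892 + 298105 = 799997.
Digit sum of 799997: 7+9+9+9+9+7 = 50.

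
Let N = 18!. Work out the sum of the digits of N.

54

18! = 6402373705728000
Sum of its 16 digits: 54.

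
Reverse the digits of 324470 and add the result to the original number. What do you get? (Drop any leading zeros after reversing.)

398893

Reverse of 324470 is 74423.
324470 + 74423 = 398893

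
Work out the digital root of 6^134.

The digital root of n equals n mod 9 (or 9 when 9 | n), so we need 6^134 mod 9.
6^134 ≡ 0 (mod 9), so the digital root is 9.

9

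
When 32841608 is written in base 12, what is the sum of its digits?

32841608 in base 12 is ABB9688.
Digit sum: 10+11+11+9+6+8+8 = 63.

63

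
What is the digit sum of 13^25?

121

13^25 = 7056410014866816666030739693
Sum of its 28 digits: 121.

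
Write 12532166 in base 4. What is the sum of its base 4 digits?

23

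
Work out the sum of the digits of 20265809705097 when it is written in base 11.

57

20265809705097 in base 11 is 6503755282770.
Digit sum: 6+5+0+3+7+5+5+2+8+2+7+7+0 = 57.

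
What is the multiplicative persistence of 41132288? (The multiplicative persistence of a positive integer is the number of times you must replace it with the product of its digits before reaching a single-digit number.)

41132288 → 3072 → 0 (2 steps)

2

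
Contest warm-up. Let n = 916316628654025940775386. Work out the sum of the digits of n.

113

9+1+6+3+1+6+6+2+8+6+5+4+0+2+5+9+4+0+7+7+5+3+8+6 = 113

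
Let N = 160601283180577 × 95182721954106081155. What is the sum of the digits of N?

152

160601283180577 × 95182721954106081155 = 15286467282449514133901735681726435
Sum of its 35 digits: 152.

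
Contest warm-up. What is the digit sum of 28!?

90

28! = 304888344611713860501504000000
Sum of its 30 digits: 90.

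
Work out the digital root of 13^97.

The digital root of n equals n mod 9 (or 9 when 9 | n), so we need 13^97 mod 9.
13^97 ≡ 4 (mod 9), so the digital root is 4.

4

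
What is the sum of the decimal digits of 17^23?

17^23 = 19967568900859523802559065713
Sum of its 29 digits: 143.

143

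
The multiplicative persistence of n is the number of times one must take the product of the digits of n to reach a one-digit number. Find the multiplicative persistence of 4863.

3

4863 → 576 → 210 → 0 (3 steps)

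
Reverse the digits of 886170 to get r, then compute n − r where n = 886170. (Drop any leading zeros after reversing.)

Reverse of 886170 is 71688.
886170 − 71688 = 814482

814482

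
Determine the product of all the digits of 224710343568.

2×2×4×7×1×0×3×4×3×5×6×8 = 0

0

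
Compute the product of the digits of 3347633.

3×3×4×7×6×3×3 = 13608

13608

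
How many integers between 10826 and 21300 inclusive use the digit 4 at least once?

The integers in [10826, 21300] that use the digit 4 at least once: 10834, 10840, 10841, 10842, 10843, 10844, …, 21284, 21294.
3531 qualify.

3531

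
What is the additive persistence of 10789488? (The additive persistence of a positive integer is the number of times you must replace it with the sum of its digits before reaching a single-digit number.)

2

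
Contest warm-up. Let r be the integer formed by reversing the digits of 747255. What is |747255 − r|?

Reverse of 747255 is 552747.
|747255 − 552747| = 194508

194508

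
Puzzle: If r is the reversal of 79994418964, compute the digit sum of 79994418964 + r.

Reversal of 79994418964 is 46981449997; 79994418964 + 46981449997 = 126975868961.
Digit sum of 126975868961: 1+2+6+9+7+5+8+6+8+9+6+1 = 68.

68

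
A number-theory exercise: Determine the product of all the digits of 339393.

6561

3×3×9×3×9×3 = 6561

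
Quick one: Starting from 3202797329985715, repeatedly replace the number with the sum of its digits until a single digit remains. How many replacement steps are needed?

3202797329985715 → 79 → 16 → 7 (3 steps)

3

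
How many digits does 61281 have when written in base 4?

8

61281 in base 4 is 32331201, which has 8 digits.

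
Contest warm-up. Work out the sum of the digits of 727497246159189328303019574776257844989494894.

7+2+7+4+9+7+2+4+6+1+5+9+1+8+9+3+2+8+3+0+3+0+1+9+5+7+4+7+7+6+2+5+7+8+4+4+9+8+9+4+9+4+8+9+4 = 240

240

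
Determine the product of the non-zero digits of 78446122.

7×8×4×4×6×1×2×2 = 21504

21504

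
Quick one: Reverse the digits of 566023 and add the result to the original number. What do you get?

Reverse of 566023 is 320665.
566023 + 320665 = 886688

886688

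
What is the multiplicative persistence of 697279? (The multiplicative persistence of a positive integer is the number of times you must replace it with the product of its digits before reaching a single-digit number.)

7

697279 → 47628 → 2688 → 768 → 336 → 54 → 20 → 0 (7 steps)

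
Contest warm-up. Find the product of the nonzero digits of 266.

72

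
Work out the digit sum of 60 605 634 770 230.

49

6+0+6+0+5+6+3+4+7+7+0+2+3+0 = 49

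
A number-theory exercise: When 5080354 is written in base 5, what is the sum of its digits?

18

5080354 in base 5 is 2300032404.
Digit sum: 2+3+0+0+0+3+2+4+0+4 = 18.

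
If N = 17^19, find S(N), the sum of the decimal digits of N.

17^19 = 239072435685151324847153
Sum of its 24 digits: 98.

98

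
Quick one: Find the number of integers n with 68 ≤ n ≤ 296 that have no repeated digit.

171

The integers in [68, 296] that have no repeated digit: 68, 69, 70, 71, 72, 73, …, 295, 296.
171 qualify.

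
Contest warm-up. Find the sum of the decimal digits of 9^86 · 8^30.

9^86 · 8^30 = 14373264629257114471529529237624409312508134815366296254794860122395284996232709558406235804350122369518403584
Sum of its 110 digits: 468.

468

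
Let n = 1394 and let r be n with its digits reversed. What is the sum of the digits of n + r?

16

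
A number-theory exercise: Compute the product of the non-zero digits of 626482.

4608

6×2×6×4×8×2 = 4608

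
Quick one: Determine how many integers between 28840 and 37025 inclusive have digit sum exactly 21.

The integers in [28840, 37025] that have digit sum exactly 21: 28902, 28911, 28920, 29019, 29028, 29037, …, 36921, 36930.
549 qualify.

549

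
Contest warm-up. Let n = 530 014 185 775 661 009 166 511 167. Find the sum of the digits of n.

5+3+0+0+1+4+1+8+5+7+7+5+6+6+1+0+0+9+1+6+6+5+1+1+1+6+7 = 102

102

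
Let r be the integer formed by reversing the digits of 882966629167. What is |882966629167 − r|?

Reverse of 882966629167 is 761926669288.
|882966629167 − 761926669288| = 121039959879

121039959879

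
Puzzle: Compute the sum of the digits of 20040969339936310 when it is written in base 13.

20040969339936310 in base 13 is 5122763B83798AC.
Digit sum: 5+1+2+2+7+6+3+11+8+3+7+9+8+10+12 = 94.

94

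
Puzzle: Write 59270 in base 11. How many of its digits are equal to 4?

59270 in base 11 is 40592.
The digit 4 appears 1 time.

1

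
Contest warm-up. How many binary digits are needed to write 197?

8

197 in base 2 is 11000101, which has 8 digits.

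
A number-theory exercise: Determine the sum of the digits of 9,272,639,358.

9+2+7+2+6+3+9+3+5+8 = 54

54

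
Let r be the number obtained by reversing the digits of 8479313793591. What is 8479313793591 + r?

Reverse of 8479313793591 is 1953973139748.
8479313793591 + 1953973139748 = 10433286933339

10433286933339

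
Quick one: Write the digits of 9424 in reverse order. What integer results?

Reversing 9424 gives 4249.

4249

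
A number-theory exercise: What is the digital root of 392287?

3+9+2+2+8+7 = 31
3+1 = 4
(Equivalently, 392287 mod 9 = 4.)

4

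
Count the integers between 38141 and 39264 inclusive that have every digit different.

The integers in [38141, 39264] that have every digit different: 38142, 38145, 38146, 38147, 38149, 38150, …, 39261, 39264.
392 qualify.

392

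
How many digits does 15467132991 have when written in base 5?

15

15467132991 in base 5 is 223134041223431, which has 15 digits.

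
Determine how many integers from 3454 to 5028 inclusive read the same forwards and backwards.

The integers in [3454, 5028] that read the same forwards and backwards: 3553, 3663, 3773, 3883, 3993, 4004, …, 4994, 5005.
16 qualify.

16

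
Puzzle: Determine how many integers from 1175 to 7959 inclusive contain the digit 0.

1776

The integers in [1175, 7959] that contain the digit 0: 1180, 1190, 1200, 1201, 1202, 1203, …, 7940, 7950.
1776 qualify.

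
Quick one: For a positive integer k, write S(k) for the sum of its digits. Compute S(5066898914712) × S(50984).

S(5066898914712) = 5+0+6+6+8+9+8+9+1+4+7+1+2 = 66.
S(50984) = 5+0+9+8+4 = 26.
66 · 26 = 1716.

1716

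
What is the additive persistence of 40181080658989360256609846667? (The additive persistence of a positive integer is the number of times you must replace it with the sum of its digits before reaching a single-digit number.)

2

40181080658989360256609846667 → 141 → 6 (2 steps)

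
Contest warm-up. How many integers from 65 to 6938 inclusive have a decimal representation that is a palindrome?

153

The integers in [65, 6938] that have a decimal representation that is a palindrome: 66, 77, 88, 99, 101, 111, …, 6776, 6886.
153 qualify.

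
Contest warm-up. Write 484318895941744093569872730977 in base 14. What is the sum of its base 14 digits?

484318895941744093569872730977 in base 14 is AA976A200CC33D58B3C8445BB3.
Digit sum: 10+10+9+7+6+10+2+0+0+12+12+3+3+13+5+8+11+3+12+8+4+4+5+11+11+3 = 182.

182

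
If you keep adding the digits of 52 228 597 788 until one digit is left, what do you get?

9

5+2+2+2+8+5+9+7+7+8+8 = 63
6+3 = 9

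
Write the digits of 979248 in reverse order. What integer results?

842979

Reversing 979248 gives 842979.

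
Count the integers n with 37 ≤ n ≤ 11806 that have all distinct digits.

The integers in [37, 11806] that have all distinct digits: 37, 38, 39, 40, 41, 42, …, 10986, 10987.
5577 qualify.

5577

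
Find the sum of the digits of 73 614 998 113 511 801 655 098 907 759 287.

155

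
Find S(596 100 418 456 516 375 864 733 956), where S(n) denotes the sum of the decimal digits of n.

5+9+6+1+0+0+4+1+8+4+5+6+5+1+6+3+7+5+8+6+4+7+3+3+9+5+6 = 127

127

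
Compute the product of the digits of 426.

4×2×6 = 48

48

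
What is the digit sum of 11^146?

688

11^146 = 110492304881919948051599917336894646763142837983882725738117023041891695206542537091047761343697223182477961309009064566370099164421021416584499474139961
Sum of its 153 digits: 688.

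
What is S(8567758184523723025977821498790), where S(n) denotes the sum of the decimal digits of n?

8+5+6+7+7+5+8+1+8+4+5+2+3+7+2+3+0+2+5+9+7+7+8+2+1+4+9+8+7+9+0 = 159

159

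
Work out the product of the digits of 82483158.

61440

8×2×4×8×3×1×5×8 = 61440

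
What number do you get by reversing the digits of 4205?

5024

Reversing 4205 gives 5024.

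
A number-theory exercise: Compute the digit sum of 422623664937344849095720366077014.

143

4+2+2+6+2+3+6+6+4+9+3+7+3+4+4+8+4+9+0+9+5+7+2+0+3+6+6+0+7+7+0+1+4 = 143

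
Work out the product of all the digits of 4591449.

4×5×9×1×4×4×9 = 25920

25920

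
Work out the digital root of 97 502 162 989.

4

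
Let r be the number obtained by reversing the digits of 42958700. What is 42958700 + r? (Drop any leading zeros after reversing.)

43744624

Reverse of 42958700 is 785924.
42958700 + 785924 = 43744624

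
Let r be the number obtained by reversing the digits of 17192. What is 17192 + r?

46363

Reverse of 17192 is 29171.
17192 + 29171 = 46363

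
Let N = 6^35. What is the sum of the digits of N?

6^35 = 1719070799748422591028658176
Sum of its 28 digits: 135.

135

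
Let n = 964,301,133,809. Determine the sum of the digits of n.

47

9+6+4+3+0+1+1+3+3+8+0+9 = 47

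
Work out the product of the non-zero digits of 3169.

3×1×6×9 = 162

162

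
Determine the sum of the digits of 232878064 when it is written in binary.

17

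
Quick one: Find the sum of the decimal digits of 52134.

15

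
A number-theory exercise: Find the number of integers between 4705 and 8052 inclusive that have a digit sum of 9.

The integers in [4705, 8052] that have a digit sum of 9: 5004, 5013, 5022, 5031, 5040, 5103, …, 8001, 8010.
33 qualify.

33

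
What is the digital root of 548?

8

5+4+8 = 17
1+7 = 8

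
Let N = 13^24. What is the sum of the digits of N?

13^24 = 542800770374370512771595361
Sum of its 27 digits: 109.

109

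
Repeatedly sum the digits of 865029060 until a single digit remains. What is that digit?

8+6+5+0+2+9+0+6+0 = 36
3+6 = 9

9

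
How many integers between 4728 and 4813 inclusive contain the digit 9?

The integers in [4728, 4813] that contain the digit 9: 4729, 4739, 4749, 4759, 4769, 4779, …, 4799, 4809.
18 qualify.

18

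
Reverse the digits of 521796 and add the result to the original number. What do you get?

Reverse of 521796 is 697125.
521796 + 697125 = 1218921

1218921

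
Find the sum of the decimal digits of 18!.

18! = 6402373705728000
Sum of its 16 digits: 54.

54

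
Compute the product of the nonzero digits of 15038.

1×5×3×8 = 120

120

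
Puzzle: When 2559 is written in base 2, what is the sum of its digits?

2559 in base 2 is 100111111111.
Digit sum: 1+0+0+1+1+1+1+1+1+1+1+1 = 10.

10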